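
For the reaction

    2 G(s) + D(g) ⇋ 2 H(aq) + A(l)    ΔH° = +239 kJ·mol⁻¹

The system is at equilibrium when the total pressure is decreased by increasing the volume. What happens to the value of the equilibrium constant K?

The equilibrium constant depends only on temperature. This perturbation may move the position of equilibrium, but since T is unchanged, K itself is unchanged.

unchanged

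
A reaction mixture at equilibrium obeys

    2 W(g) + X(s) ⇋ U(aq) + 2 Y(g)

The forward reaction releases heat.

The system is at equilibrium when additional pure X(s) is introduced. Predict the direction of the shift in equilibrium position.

X is a pure solid; its activity is 1 regardless of amount, so Q is unaffected — no shift from this change.

no shift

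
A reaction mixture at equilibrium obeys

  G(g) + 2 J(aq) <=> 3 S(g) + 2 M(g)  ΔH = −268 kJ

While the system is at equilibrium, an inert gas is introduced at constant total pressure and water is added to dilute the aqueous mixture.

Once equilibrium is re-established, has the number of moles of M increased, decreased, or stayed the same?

cannot be determined

Adding inert gas at constant total pressure expands the volume and lowers every reacting partial pressure. With Δn_gas = 5 − 1 = +4, Q moves away from K toward the side with fewer gas moles, so the system shifts toward the side with more gas moles — to the right.
Dilution lowers every aqueous concentration by the same factor. Δn_aq = 0 − 2 = -2, so the system shifts toward the side with more dissolved moles — to the left.
The two effects oppose each other, so the net shift — and hence the change in M — cannot be determined from the given information.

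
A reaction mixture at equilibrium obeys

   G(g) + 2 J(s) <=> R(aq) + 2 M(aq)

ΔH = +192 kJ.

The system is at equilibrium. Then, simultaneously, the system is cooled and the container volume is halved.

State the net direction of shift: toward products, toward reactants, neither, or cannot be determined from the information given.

cannot be determined

The forward reaction is endothermic. Lowering T favours the exothermic direction — shift to the left.
Gas moles: reactants 1, products 0 (Δn_gas = -1). Compression shifts the system toward the side with fewer moles of gas — to the right.
The individual effects push in opposite directions; without quantitative information the net direction cannot be determined.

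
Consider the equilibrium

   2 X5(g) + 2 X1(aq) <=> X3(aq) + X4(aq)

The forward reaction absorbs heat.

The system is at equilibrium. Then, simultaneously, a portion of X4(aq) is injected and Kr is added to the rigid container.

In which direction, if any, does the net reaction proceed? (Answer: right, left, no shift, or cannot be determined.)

left

Adding X4 (aq), a product, drives the reaction to the left.
At constant volume, adding an inert gas leaves every reacting species' partial pressure unchanged, so Q is unchanged — no shift from this change.
Only the nonzero effect(s) matter; the net shift is to the left.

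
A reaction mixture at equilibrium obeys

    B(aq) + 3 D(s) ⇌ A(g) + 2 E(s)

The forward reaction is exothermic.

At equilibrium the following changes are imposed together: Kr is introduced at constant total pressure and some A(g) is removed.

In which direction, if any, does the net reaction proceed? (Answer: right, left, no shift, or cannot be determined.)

right

Adding inert gas at constant total pressure expands the volume and lowers every reacting partial pressure. With Δn_gas = 1 − 0 = +1, Q moves away from K toward the side with fewer gas moles, so the system shifts toward the side with more gas moles — to the right.
Removing A (g), a product, drives the reaction to the right.
All effects act in the same direction — net shift to the right.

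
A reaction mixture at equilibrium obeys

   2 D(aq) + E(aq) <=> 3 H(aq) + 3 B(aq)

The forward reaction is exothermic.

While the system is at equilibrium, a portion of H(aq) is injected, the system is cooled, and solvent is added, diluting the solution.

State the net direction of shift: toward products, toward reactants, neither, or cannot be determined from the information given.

Adding H (aq), a product, drives the reaction to the left.
The forward reaction is exothermic. Lowering T favours the exothermic direction — shift to the right.
Dilution lowers every aqueous concentration by the same factor. Δn_aq = 6 − 3 = +3, so the system shifts toward the side with more dissolved moles — to the right.
The individual effects push in opposite directions; without quantitative information the net direction cannot be determined.

cannot be determined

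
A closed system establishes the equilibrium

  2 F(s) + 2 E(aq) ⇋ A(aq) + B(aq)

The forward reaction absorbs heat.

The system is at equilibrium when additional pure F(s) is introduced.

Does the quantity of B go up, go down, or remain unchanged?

F is a pure solid; its activity is 1 regardless of amount, so Q is unaffected — no shift from this change.
No net shift occurs, so the amount of B is unchanged.

unchanged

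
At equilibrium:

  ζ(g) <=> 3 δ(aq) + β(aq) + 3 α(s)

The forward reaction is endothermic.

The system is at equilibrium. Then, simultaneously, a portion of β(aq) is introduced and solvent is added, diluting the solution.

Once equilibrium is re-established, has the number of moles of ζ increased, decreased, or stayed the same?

cannot be determined

Adding β (aq), a product, drives the reaction to the left.
Dilution lowers every aqueous concentration by the same factor. Δn_aq = 4 − 0 = +4, so the system shifts toward the side with more dissolved moles — to the right.
The two effects oppose each other, so the net shift — and hence the change in ζ — cannot be determined from the given information.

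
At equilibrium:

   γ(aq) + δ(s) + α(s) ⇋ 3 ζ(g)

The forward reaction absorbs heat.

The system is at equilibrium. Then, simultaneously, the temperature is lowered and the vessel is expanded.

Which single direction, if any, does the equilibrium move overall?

The forward reaction is endothermic. Lowering T favours the exothermic direction — shift to the left.
Gas moles: reactants 0, products 3 (Δn_gas = +3). Expansion shifts the system toward the side with more moles of gas — to the right.
The individual effects push in opposite directions; without quantitative information the net direction cannot be determined.

cannot be determined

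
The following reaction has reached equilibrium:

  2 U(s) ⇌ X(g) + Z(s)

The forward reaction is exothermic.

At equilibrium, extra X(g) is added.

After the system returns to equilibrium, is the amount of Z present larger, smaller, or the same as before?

Adding X (g), a product, drives the reaction to the left.
The net shift is to the left. Z is a product, so its amount decreases.

decreases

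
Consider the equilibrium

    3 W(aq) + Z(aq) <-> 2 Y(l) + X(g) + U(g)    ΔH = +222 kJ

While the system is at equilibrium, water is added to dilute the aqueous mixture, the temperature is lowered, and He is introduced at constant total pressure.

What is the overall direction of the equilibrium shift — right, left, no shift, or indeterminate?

cannot be determined

Dilution lowers every aqueous concentration by the same factor. Δn_aq = 0 − 4 = -4, so the system shifts toward the side with more dissolved moles — to the left.
The forward reaction is endothermic. Lowering T favours the exothermic direction — shift to the left.
Adding inert gas at constant total pressure expands the volume and lowers every reacting partial pressure. With Δn_gas = 2 − 0 = +2, Q moves away from K toward the side with fewer gas moles, so the system shifts toward the side with more gas moles — to the right.
The individual effects push in opposite directions; without quantitative information the net direction cannot be determined.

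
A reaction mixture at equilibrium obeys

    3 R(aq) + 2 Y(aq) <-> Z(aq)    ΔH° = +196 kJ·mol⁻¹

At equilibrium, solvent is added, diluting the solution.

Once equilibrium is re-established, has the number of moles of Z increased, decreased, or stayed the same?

decreases

Dilution lowers every aqueous concentration by the same factor. Δn_aq = 1 − 5 = -4, so the system shifts toward the side with more dissolved moles — to the left.
The net shift is to the left. Z is a product, so its amount decreases.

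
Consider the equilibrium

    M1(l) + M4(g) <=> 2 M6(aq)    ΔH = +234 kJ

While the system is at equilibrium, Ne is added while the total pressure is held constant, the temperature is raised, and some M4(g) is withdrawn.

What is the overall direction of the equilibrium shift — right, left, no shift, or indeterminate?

cannot be determined

Adding inert gas at constant total pressure expands the volume and lowers every reacting partial pressure. With Δn_gas = 0 − 1 = -1, Q moves away from K toward the side with fewer gas moles, so the system shifts toward the side with more gas moles — to the left.
The forward reaction is endothermic. Raising T favours the endothermic direction — shift to the right.
Removing M4 (g), a reactant, drives the reaction to the left.
The individual effects push in opposite directions; without quantitative information the net direction cannot be determined.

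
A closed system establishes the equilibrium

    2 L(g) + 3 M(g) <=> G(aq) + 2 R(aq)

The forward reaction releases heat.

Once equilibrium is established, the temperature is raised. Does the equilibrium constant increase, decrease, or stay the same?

decreases

K depends on temperature via the van 't Hoff relation. The forward reaction is exothermic, so raising T decreases K.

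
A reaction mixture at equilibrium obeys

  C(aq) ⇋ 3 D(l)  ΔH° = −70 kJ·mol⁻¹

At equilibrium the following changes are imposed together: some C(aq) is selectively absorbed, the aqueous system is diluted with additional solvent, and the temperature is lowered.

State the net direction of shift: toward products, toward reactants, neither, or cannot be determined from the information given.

cannot be determined

Removing C (aq), a reactant, drives the reaction to the left.
Dilution lowers every aqueous concentration by the same factor. Δn_aq = 0 − 1 = -1, so the system shifts toward the side with more dissolved moles — to the left.
The forward reaction is exothermic. Lowering T favours the exothermic direction — shift to the right.
The individual effects push in opposite directions; without quantitative information the net direction cannot be determined.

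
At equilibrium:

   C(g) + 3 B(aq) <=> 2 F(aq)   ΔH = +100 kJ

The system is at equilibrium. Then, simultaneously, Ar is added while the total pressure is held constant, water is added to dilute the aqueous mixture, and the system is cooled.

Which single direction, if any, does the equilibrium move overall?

Adding inert gas at constant total pressure expands the volume and lowers every reacting partial pressure. With Δn_gas = 0 − 1 = -1, Q moves away from K toward the side with fewer gas moles, so the system shifts toward the side with more gas moles — to the left.
Dilution lowers every aqueous concentration by the same factor. Δn_aq = 2 − 3 = -1, so the system shifts toward the side with more dissolved moles — to the left.
The forward reaction is endothermic. Lowering T favours the exothermic direction — shift to the left.
All effects act in the same direction — net shift to the left.

left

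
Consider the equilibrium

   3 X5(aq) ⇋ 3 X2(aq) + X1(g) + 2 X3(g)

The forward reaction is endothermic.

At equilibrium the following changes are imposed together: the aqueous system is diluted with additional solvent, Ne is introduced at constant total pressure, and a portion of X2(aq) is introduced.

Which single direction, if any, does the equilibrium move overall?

cannot be determined

Dilution scales every aqueous concentration by the same factor. Δn_aq = 3 − 3 = 0, so Q is unchanged — no shift.
Adding inert gas at constant total pressure expands the volume and lowers every reacting partial pressure. With Δn_gas = 3 − 0 = +3, Q moves away from K toward the side with fewer gas moles, so the system shifts toward the side with more gas moles — to the right.
Adding X2 (aq), a product, drives the reaction to the left.
The individual effects push in opposite directions; without quantitative information the net direction cannot be determined.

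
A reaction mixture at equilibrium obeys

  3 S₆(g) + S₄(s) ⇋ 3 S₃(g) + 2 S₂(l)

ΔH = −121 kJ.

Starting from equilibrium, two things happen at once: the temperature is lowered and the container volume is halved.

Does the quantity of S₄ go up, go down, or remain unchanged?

decreases

The forward reaction is exothermic. Lowering T favours the exothermic direction — shift to the right.
Gas moles: reactants 3, products 3. Δn_gas = 0, so a volume change leaves Q equal to K — no shift from this change.
The net shift is to the right. S₄ is a reactant, so its amount decreases.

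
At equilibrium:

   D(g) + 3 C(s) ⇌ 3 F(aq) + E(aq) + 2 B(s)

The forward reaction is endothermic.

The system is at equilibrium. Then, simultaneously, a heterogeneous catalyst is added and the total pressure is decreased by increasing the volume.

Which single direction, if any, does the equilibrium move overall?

left

A catalyst speeds both forward and reverse rates equally; it changes neither Q nor K — no shift from this change.
Gas moles: reactants 1, products 0 (Δn_gas = -1). Expansion shifts the system toward the side with more moles of gas — to the left.
Only the nonzero effect(s) matter; the net shift is to the left.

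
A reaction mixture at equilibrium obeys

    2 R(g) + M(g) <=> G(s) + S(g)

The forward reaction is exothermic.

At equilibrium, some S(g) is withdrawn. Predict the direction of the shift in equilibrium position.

right

Removing S (g), a product, drives the reaction to the right.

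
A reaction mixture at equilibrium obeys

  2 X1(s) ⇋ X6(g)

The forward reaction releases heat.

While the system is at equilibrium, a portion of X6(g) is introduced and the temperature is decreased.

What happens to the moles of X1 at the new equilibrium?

Adding X6 (g), a product, drives the reaction to the left.
The forward reaction is exothermic. Lowering T favours the exothermic direction — shift to the right.
The two effects oppose each other, so the net shift — and hence the change in X1 — cannot be determined from the given information.

cannot be determined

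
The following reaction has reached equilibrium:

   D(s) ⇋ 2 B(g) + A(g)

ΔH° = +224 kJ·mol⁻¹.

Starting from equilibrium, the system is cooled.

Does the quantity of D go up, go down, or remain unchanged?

The forward reaction is endothermic. Lowering T favours the exothermic direction — shift to the left.
The net shift is to the left. D is a reactant, so its amount increases.

increases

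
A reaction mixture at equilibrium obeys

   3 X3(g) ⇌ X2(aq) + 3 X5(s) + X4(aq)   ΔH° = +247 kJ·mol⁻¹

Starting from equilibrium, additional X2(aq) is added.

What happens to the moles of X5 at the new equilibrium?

decreases

Adding X2 (aq), a product, drives the reaction to the left.
The net shift is to the left. X5 is a product, so its amount decreases.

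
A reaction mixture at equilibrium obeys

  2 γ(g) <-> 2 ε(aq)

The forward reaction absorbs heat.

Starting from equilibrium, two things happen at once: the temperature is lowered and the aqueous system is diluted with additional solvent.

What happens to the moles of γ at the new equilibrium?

cannot be determined

The forward reaction is endothermic. Lowering T favours the exothermic direction — shift to the left.
Dilution lowers every aqueous concentration by the same factor. Δn_aq = 2 − 0 = +2, so the system shifts toward the side with more dissolved moles — to the right.
The two effects oppose each other, so the net shift — and hence the change in γ — cannot be determined from the given information.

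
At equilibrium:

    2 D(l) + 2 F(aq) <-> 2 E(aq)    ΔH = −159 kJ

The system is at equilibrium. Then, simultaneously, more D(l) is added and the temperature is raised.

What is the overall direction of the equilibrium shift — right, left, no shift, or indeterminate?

left

D is a pure liquid; its activity is 1 regardless of amount, so Q is unaffected — no shift from this change.
The forward reaction is exothermic. Raising T favours the endothermic direction — shift to the left.
Only the nonzero effect(s) matter; the net shift is to the left.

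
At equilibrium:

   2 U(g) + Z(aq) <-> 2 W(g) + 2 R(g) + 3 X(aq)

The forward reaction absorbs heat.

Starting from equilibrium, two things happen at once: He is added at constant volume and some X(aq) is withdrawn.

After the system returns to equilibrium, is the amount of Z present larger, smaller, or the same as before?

decreases

At constant volume, adding an inert gas leaves every reacting species' partial pressure unchanged, so Q is unchanged — no shift from this change.
Removing X (aq), a product, drives the reaction to the right.
The net shift is to the right. Z is a reactant, so its amount decreases.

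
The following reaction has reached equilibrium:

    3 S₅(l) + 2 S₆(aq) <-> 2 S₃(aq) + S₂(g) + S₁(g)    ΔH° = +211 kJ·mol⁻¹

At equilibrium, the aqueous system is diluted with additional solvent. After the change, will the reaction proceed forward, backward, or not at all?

Dilution scales every aqueous concentration by the same factor. Δn_aq = 2 − 2 = 0, so Q is unchanged — no shift.

no shift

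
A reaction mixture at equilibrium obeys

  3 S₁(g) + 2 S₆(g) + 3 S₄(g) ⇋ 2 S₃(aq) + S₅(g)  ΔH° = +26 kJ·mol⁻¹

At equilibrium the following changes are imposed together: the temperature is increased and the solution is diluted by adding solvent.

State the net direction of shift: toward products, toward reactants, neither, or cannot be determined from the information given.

The forward reaction is endothermic. Raising T favours the endothermic direction — shift to the right.
Dilution lowers every aqueous concentration by the same factor. Δn_aq = 2 − 0 = +2, so the system shifts toward the side with more dissolved moles — to the right.
All effects act in the same direction — net shift to the right.

right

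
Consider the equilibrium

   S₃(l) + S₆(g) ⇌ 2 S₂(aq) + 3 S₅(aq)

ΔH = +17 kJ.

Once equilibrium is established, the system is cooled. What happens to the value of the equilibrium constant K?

decreases

K depends on temperature via the van 't Hoff relation. The forward reaction is endothermic, so lowering T decreases K.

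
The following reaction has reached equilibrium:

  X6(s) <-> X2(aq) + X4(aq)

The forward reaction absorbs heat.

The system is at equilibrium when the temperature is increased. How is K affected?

increases

K depends on temperature via the van 't Hoff relation. The forward reaction is endothermic, so raising T increases K.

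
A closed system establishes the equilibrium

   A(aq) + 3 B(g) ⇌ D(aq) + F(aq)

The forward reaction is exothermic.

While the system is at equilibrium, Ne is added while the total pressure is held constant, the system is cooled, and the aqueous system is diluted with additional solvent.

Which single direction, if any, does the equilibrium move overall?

Adding inert gas at constant total pressure expands the volume and lowers every reacting partial pressure. With Δn_gas = 0 − 3 = -3, Q moves away from K toward the side with fewer gas moles, so the system shifts toward the side with more gas moles — to the left.
The forward reaction is exothermic. Lowering T favours the exothermic direction — shift to the right.
Dilution lowers every aqueous concentration by the same factor. Δn_aq = 2 − 1 = +1, so the system shifts toward the side with more dissolved moles — to the right.
The individual effects push in opposite directions; without quantitative information the net direction cannot be determined.

cannot be determined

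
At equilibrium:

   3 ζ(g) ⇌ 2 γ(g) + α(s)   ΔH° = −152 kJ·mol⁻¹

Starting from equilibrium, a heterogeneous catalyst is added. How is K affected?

The equilibrium constant depends only on temperature. This perturbation changes neither the position of equilibrium nor K.

unchanged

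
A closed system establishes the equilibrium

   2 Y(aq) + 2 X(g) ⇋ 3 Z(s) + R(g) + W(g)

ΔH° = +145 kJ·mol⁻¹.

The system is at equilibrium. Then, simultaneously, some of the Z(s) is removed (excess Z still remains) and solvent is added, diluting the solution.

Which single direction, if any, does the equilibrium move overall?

Z is a pure solid; its activity is 1 regardless of amount, so Q is unaffected — no shift from this change.
Dilution lowers every aqueous concentration by the same factor. Δn_aq = 0 − 2 = -2, so the system shifts toward the side with more dissolved moles — to the left.
Only the nonzero effect(s) matter; the net shift is to the left.

left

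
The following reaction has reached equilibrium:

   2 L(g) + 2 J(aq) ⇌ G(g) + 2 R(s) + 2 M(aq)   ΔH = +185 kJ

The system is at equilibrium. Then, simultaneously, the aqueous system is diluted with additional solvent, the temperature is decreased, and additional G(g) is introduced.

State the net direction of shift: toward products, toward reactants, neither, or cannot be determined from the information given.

left

Dilution scales every aqueous concentration by the same factor. Δn_aq = 2 − 2 = 0, so Q is unchanged — no shift.
The forward reaction is endothermic. Lowering T favours the exothermic direction — shift to the left.
Adding G (g), a product, drives the reaction to the left.
Only the nonzero effect(s) matter; the net shift is to the left.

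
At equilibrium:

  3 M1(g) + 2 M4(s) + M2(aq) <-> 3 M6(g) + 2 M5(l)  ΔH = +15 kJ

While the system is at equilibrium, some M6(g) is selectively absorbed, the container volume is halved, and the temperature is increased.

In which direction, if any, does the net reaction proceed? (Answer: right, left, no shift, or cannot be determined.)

right

Removing M6 (g), a product, drives the reaction to the right.
Gas moles: reactants 3, products 3. Δn_gas = 0, so a volume change leaves Q equal to K — no shift from this change.
The forward reaction is endothermic. Raising T favours the endothermic direction — shift to the right.
Only the nonzero effect(s) matter; the net shift is to the right.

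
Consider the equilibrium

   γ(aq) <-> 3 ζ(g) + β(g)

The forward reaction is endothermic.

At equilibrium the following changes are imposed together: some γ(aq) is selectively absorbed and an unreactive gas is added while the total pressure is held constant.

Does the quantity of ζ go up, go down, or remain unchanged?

cannot be determined

Removing γ (aq), a reactant, drives the reaction to the left.
Adding inert gas at constant total pressure expands the volume and lowers every reacting partial pressure. With Δn_gas = 4 − 0 = +4, Q moves away from K toward the side with fewer gas moles, so the system shifts toward the side with more gas moles — to the right.
The two effects oppose each other, so the net shift — and hence the change in ζ — cannot be determined from the given information.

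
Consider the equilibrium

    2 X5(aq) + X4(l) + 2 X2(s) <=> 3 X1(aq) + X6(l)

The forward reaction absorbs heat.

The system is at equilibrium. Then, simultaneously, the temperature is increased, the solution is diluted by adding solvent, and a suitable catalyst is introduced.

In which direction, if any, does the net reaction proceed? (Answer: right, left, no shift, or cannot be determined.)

right

The forward reaction is endothermic. Raising T favours the endothermic direction — shift to the right.
Dilution lowers every aqueous concentration by the same factor. Δn_aq = 3 − 2 = +1, so the system shifts toward the side with more dissolved moles — to the right.
A catalyst speeds both forward and reverse rates equally; it changes neither Q nor K — no shift from this change.
Only the nonzero effect(s) matter; the net shift is to the right.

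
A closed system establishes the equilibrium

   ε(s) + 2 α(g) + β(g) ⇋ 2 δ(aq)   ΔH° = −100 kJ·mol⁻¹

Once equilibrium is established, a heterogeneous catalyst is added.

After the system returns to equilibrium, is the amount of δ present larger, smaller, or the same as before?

unchanged

A catalyst speeds both forward and reverse rates equally; it changes neither Q nor K — no shift from this change.
No net shift occurs, so the amount of δ is unchanged.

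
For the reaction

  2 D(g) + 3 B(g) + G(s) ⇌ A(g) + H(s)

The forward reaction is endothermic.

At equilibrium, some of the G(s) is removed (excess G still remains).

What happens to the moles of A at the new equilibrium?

G is a pure solid; its activity is 1 regardless of amount, so Q is unaffected — no shift from this change.
No net shift occurs, so the amount of A is unchanged.

unchanged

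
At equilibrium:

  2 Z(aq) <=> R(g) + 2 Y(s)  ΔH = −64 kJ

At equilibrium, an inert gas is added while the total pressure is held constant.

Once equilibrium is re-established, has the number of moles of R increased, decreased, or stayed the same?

increases

Adding inert gas at constant total pressure expands the volume and lowers every reacting partial pressure. With Δn_gas = 1 − 0 = +1, Q moves away from K toward the side with fewer gas moles, so the system shifts toward the side with more gas moles — to the right.
The net shift is to the right. R is a product, so its amount increases.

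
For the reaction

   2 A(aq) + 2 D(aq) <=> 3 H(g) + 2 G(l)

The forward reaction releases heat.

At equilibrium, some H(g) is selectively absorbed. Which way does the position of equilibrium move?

Removing H (g), a product, drives the reaction to the right.

right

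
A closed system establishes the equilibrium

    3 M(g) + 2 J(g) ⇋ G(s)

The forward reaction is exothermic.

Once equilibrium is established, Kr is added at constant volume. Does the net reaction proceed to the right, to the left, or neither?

no shift

At constant volume, adding an inert gas leaves every reacting species' partial pressure unchanged, so Q is unchanged — no shift from this change.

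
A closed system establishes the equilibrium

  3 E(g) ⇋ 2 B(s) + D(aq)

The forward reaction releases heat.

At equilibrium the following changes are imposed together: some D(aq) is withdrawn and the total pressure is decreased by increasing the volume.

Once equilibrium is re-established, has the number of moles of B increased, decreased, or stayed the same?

cannot be determined

Removing D (aq), a product, drives the reaction to the right.
Gas moles: reactants 3, products 0 (Δn_gas = -3). Expansion shifts the system toward the side with more moles of gas — to the left.
The two effects oppose each other, so the net shift — and hence the change in B — cannot be determined from the given information.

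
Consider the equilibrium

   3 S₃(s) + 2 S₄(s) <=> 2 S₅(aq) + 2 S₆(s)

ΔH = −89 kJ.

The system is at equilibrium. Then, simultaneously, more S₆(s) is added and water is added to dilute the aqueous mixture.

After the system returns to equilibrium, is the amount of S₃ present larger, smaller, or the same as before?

decreases

S₆ is a pure solid; its activity is 1 regardless of amount, so Q is unaffected — no shift from this change.
Dilution lowers every aqueous concentration by the same factor. Δn_aq = 2 − 0 = +2, so the system shifts toward the side with more dissolved moles — to the right.
The net shift is to the right. S₃ is a reactant, so its amount decreases.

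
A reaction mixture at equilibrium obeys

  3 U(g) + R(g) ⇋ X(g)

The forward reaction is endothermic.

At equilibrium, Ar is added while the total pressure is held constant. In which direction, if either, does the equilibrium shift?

left

Adding inert gas at constant total pressure expands the volume and lowers every reacting partial pressure. With Δn_gas = 1 − 4 = -3, Q moves away from K toward the side with fewer gas moles, so the system shifts toward the side with more gas moles — to the left.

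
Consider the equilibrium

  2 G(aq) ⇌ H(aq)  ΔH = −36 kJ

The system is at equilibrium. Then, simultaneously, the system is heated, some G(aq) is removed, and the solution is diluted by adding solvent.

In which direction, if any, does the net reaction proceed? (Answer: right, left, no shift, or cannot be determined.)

The forward reaction is exothermic. Raising T favours the endothermic direction — shift to the left.
Removing G (aq), a reactant, drives the reaction to the left.
Dilution lowers every aqueous concentration by the same factor. Δn_aq = 1 − 2 = -1, so the system shifts toward the side with more dissolved moles — to the left.
All effects act in the same direction — net shift to the left.

left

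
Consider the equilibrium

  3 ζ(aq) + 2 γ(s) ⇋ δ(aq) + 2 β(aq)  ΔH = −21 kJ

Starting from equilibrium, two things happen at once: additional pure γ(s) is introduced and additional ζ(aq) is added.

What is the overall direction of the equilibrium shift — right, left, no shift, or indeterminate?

γ is a pure solid; its activity is 1 regardless of amount, so Q is unaffected — no shift from this change.
Adding ζ (aq), a reactant, drives the reaction to the right.
Only the nonzero effect(s) matter; the net shift is to the right.

right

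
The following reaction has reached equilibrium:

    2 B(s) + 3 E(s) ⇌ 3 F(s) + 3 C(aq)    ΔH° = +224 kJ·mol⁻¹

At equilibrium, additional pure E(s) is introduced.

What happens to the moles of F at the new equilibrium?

unchanged

E is a pure solid; its activity is 1 regardless of amount, so Q is unaffected — no shift from this change.
No net shift occurs, so the amount of F is unchanged.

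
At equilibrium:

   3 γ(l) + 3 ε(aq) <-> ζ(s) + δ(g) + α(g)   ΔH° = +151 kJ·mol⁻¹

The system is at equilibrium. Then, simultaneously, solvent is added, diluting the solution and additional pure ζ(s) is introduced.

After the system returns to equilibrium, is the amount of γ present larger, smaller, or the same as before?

increases

Dilution lowers every aqueous concentration by the same factor. Δn_aq = 0 − 3 = -3, so the system shifts toward the side with more dissolved moles — to the left.
ζ is a pure solid; its activity is 1 regardless of amount, so Q is unaffected — no shift from this change.
The net shift is to the left. γ is a reactant, so its amount increases.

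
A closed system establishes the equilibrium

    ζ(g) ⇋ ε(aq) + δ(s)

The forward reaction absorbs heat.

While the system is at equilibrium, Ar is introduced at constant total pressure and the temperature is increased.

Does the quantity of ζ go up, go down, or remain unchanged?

Adding inert gas at constant total pressure expands the volume and lowers every reacting partial pressure. With Δn_gas = 0 − 1 = -1, Q moves away from K toward the side with fewer gas moles, so the system shifts toward the side with more gas moles — to the left.
The forward reaction is endothermic. Raising T favours the endothermic direction — shift to the right.
The two effects oppose each other, so the net shift — and hence the change in ζ — cannot be determined from the given information.

cannot be determined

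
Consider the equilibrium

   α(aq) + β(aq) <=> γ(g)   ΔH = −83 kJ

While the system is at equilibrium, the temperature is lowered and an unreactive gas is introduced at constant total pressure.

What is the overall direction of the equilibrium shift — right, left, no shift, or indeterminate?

The forward reaction is exothermic. Lowering T favours the exothermic direction — shift to the right.
Adding inert gas at constant total pressure expands the volume and lowers every reacting partial pressure. With Δn_gas = 1 − 0 = +1, Q moves away from K toward the side with fewer gas moles, so the system shifts toward the side with more gas moles — to the right.
All effects act in the same direction — net shift to the right.

right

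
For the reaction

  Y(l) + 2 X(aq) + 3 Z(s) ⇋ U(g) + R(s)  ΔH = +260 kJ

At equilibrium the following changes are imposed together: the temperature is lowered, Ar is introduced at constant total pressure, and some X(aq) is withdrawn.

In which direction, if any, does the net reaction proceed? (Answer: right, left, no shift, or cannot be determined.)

cannot be determined

The forward reaction is endothermic. Lowering T favours the exothermic direction — shift to the left.
Adding inert gas at constant total pressure expands the volume and lowers every reacting partial pressure. With Δn_gas = 1 − 0 = +1, Q moves away from K toward the side with fewer gas moles, so the system shifts toward the side with more gas moles — to the right.
Removing X (aq), a reactant, drives the reaction to the left.
The individual effects push in opposite directions; without quantitative information the net direction cannot be determined.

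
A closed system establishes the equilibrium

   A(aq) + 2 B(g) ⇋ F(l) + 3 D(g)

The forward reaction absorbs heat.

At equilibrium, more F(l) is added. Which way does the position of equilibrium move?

F is a pure liquid; its activity is 1 regardless of amount, so Q is unaffected — no shift from this change.

no shift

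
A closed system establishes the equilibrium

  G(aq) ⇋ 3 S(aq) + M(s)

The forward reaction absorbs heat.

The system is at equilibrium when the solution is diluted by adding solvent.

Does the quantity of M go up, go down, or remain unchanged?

Dilution lowers every aqueous concentration by the same factor. Δn_aq = 3 − 1 = +2, so the system shifts toward the side with more dissolved moles — to the right.
The net shift is to the right. M is a product, so its amount increases.

increases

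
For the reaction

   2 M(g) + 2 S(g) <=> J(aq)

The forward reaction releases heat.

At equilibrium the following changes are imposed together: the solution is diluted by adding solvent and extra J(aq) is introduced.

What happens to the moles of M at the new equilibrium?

Dilution lowers every aqueous concentration by the same factor. Δn_aq = 1 − 0 = +1, so the system shifts toward the side with more dissolved moles — to the right.
Adding J (aq), a product, drives the reaction to the left.
The two effects oppose each other, so the net shift — and hence the change in M — cannot be determined from the given information.

cannot be determined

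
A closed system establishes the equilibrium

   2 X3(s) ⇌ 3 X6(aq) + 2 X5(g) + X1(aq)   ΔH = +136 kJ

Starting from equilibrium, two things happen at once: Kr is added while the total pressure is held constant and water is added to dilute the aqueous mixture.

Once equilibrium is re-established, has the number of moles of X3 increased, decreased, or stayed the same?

Adding inert gas at constant total pressure expands the volume and lowers every reacting partial pressure. With Δn_gas = 2 − 0 = +2, Q moves away from K toward the side with fewer gas moles, so the system shifts toward the side with more gas moles — to the right.
Dilution lowers every aqueous concentration by the same factor. Δn_aq = 4 − 0 = +4, so the system shifts toward the side with more dissolved moles — to the right.
The net shift is to the right. X3 is a reactant, so its amount decreases.

decreases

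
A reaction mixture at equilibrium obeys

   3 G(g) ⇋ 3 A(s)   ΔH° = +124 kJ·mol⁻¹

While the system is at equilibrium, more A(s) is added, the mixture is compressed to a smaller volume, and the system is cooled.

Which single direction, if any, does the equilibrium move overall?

A is a pure solid; its activity is 1 regardless of amount, so Q is unaffected — no shift from this change.
Gas moles: reactants 3, products 0 (Δn_gas = -3). Compression shifts the system toward the side with fewer moles of gas — to the right.
The forward reaction is endothermic. Lowering T favours the exothermic direction — shift to the left.
The individual effects push in opposite directions; without quantitative information the net direction cannot be determined.

cannot be determined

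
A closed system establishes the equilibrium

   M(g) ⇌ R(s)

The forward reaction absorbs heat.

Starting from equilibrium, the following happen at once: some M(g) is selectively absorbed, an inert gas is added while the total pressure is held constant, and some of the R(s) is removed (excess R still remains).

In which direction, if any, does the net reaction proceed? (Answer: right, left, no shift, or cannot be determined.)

left

Removing M (g), a reactant, drives the reaction to the left.
Adding inert gas at constant total pressure expands the volume and lowers every reacting partial pressure. With Δn_gas = 0 − 1 = -1, Q moves away from K toward the side with fewer gas moles, so the system shifts toward the side with more gas moles — to the left.
R is a pure solid; its activity is 1 regardless of amount, so Q is unaffected — no shift from this change.
Only the nonzero effect(s) matter; the net shift is to the left.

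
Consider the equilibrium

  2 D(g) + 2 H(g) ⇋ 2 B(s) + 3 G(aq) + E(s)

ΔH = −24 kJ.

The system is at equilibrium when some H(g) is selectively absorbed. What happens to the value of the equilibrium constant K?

The equilibrium constant depends only on temperature. This perturbation may move the position of equilibrium, but since T is unchanged, K itself is unchanged.

unchanged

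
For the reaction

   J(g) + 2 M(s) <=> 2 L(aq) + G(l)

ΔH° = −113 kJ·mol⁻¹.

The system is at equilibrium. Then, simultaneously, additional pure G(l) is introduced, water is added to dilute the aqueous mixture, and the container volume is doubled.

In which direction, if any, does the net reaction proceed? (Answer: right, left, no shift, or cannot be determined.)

G is a pure liquid; its activity is 1 regardless of amount, so Q is unaffected — no shift from this change.
Dilution lowers every aqueous concentration by the same factor. Δn_aq = 2 − 0 = +2, so the system shifts toward the side with more dissolved moles — to the right.
Gas moles: reactants 1, products 0 (Δn_gas = -1). Expansion shifts the system toward the side with more moles of gas — to the left.
The individual effects push in opposite directions; without quantitative information the net direction cannot be determined.

cannot be determined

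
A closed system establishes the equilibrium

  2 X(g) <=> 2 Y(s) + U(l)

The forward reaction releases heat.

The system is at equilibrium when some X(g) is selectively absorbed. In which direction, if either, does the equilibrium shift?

left

Removing X (g), a reactant, drives the reaction to the left.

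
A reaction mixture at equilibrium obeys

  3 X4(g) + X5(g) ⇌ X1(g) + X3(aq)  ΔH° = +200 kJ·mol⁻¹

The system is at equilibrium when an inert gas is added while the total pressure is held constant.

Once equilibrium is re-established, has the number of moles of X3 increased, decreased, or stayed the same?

Adding inert gas at constant total pressure expands the volume and lowers every reacting partial pressure. With Δn_gas = 1 − 4 = -3, Q moves away from K toward the side with fewer gas moles, so the system shifts toward the side with more gas moles — to the left.
The net shift is to the left. X3 is a product, so its amount decreases.

decreases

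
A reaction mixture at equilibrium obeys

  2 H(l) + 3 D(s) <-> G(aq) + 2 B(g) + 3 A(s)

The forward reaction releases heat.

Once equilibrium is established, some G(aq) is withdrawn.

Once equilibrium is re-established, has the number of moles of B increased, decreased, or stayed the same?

increases

Removing G (aq), a product, drives the reaction to the right.
The net shift is to the right. B is a product, so its amount increases.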